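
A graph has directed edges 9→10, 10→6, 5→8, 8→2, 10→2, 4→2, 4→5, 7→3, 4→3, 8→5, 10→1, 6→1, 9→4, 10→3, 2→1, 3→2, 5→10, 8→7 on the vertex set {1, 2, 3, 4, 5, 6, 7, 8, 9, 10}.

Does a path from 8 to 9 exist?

Explore from 8.
Distance 1: reach 2, 5, 7.
Distance 2: reach 1, 3, 10.
Distance 3: reach 6.
The search from 8 is exhausted; no directed path reaches 9.

No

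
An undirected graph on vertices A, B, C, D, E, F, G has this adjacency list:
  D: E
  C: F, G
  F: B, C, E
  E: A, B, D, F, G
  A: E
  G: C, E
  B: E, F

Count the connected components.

From A: component {A, B, C, D, E, F, G}.
That's 1 component.

1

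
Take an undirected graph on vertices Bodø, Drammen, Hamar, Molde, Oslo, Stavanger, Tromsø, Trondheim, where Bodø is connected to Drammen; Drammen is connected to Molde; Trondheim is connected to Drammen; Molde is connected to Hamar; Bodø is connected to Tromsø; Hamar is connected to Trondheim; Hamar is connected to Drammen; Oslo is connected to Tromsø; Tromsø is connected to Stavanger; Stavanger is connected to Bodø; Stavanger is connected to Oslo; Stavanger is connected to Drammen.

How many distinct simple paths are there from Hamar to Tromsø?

18

Hamar–Drammen–Bodø–Stavanger–Oslo–Tromsø
Hamar–Drammen–Bodø–Stavanger–Tromsø
Hamar–Drammen–Bodø–Tromsø
Hamar–Drammen–Stavanger–Bodø–Tromsø
Hamar–Drammen–Stavanger–Oslo–Tromsø
Hamar–Drammen–Stavanger–Tromsø
Hamar–Molde–Drammen–Bodø–Stavanger–Oslo–Tromsø
Hamar–Molde–Drammen–Bodø–Stavanger–Tromsø
... and 10 more.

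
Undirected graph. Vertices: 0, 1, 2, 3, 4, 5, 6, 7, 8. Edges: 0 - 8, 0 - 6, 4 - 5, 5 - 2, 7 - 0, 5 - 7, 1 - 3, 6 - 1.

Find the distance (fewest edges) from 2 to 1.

Distance 0: 2.
Distance 1: 5.
Distance 2: 4, 7.
Distance 3: 0.
Distance 4: 6, 8.
Distance 5: 1 — contains 1.

5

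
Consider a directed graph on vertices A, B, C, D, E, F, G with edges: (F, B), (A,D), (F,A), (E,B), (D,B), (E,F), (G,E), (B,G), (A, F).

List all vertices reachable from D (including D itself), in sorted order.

A, B, D, E, F, G

Start at D.
Its neighbours: B.
Then their neighbours: G.
Then next layer: E.
Then next layer: F.
Then next layer: A.
Nothing further is reachable.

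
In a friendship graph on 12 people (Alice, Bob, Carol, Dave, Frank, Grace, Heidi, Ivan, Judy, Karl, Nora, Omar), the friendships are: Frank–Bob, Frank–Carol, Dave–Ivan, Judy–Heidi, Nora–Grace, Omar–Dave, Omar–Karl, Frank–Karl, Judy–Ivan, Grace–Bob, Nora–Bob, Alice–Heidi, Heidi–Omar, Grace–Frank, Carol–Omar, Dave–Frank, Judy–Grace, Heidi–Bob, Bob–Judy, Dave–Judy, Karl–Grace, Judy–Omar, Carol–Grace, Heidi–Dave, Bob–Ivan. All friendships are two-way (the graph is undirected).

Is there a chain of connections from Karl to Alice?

Yes

Explore from Karl.
Distance 1: reach Frank, Grace, Omar.
Distance 2: reach Bob, Carol, Dave, Heidi, Judy, Nora.
Distance 3: reach Alice, Ivan.
Found Alice.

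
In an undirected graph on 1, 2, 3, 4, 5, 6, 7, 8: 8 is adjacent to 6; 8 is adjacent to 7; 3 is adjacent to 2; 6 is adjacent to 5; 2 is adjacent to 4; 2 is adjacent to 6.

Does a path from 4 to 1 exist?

No

Explore from 4.
Distance 1: reach 2.
Distance 2: reach 3, 6.
Distance 3: reach 5, 8.
Distance 4: reach 7.
The search is exhausted without reaching 1; it lies in a different component.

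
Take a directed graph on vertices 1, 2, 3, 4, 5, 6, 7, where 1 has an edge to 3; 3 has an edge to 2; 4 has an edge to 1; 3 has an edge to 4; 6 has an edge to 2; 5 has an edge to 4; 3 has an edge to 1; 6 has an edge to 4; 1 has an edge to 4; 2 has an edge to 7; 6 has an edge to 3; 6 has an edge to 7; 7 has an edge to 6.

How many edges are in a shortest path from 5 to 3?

Distance 0: 5.
Distance 1: 4.
Distance 2: 1.
Distance 3: 3 — contains 3.

3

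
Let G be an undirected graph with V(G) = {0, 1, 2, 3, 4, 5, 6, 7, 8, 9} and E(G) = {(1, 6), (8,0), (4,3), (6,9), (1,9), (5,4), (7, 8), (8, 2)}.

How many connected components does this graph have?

From 0: component {0, 2, 7, 8}.
From 1: component {1, 6, 9}.
From 3: component {3, 4, 5}.
That's 3 components.

3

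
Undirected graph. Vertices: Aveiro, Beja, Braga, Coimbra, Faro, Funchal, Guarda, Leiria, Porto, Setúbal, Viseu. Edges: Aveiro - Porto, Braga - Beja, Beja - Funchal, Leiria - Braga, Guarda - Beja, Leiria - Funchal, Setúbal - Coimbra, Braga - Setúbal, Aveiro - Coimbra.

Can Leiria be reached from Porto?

Explore from Porto.
Distance 1: reach Aveiro.
Distance 2: reach Coimbra.
Distance 3: reach Setúbal.
Distance 4: reach Braga.
Distance 5: reach Beja, Leiria.
Found Leiria.

Yes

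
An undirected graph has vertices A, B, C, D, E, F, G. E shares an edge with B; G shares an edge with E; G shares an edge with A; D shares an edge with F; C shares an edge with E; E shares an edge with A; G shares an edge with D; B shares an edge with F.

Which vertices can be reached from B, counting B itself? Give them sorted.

A, B, C, D, E, F, G

Start at B.
Its neighbours: E, F.
Then their neighbours: A, C, D, G.
Every vertex is now reached.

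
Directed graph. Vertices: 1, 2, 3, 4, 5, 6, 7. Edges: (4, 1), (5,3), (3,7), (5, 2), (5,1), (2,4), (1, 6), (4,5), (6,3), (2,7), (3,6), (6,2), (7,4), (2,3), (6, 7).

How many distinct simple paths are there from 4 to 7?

4→1→6→2→3→7
4→1→6→2→7
4→1→6→3→7
4→1→6→7
4→5→1→6→2→3→7
4→5→1→6→2→7
4→5→1→6→3→7
4→5→1→6→7
4→5→2→3→6→7
4→5→2→3→7
4→5→2→7
4→5→3→6→2→7
4→5→3→6→7
4→5→3→7

14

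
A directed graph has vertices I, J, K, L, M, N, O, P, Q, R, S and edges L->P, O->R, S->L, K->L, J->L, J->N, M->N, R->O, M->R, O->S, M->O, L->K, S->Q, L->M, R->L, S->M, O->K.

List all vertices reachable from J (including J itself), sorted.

Start at J.
Its neighbours: L, N.
Then their neighbours: K, M, P.
Then next layer: O, R.
Then next layer: S.
Then next layer: Q.
Nothing further is reachable.

J, K, L, M, N, O, P, Q, R, S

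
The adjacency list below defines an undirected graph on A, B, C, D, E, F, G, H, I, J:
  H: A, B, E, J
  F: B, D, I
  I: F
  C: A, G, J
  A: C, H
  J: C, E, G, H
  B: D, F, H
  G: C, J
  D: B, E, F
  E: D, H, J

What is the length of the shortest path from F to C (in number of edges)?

Distance 0: F.
Distance 1: B, D, I.
Distance 2: E, H.
Distance 3: A, J.
Distance 4: C, G — contains C.

4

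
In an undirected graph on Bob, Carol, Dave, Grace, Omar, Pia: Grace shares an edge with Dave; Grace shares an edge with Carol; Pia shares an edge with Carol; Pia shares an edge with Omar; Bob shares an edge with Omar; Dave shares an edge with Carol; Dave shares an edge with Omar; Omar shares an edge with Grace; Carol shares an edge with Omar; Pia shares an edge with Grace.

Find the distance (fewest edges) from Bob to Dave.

Distance 0: Bob.
Distance 1: Omar.
Distance 2: Carol, Dave, Grace, Pia — contains Dave.

2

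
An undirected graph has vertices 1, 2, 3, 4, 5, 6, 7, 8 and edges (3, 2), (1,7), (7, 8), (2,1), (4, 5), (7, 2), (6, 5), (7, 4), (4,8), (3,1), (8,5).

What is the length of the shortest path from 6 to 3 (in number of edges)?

5

Distance 0: 6.
Distance 1: 5.
Distance 2: 4, 8.
Distance 3: 7.
Distance 4: 1, 2.
Distance 5: 3 — contains 3.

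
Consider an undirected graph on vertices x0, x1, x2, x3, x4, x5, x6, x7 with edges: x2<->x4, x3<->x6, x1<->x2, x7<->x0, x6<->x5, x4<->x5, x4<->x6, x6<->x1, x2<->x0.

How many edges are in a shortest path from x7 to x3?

5

Distance 0: x7.
Distance 1: x0.
Distance 2: x2.
Distance 3: x1, x4.
Distance 4: x5, x6.
Distance 5: x3 — contains x3.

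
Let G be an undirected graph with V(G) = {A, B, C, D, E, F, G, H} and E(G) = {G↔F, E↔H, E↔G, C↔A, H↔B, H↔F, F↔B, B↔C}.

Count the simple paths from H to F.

3

H–B–F
H–E–G–F
H–F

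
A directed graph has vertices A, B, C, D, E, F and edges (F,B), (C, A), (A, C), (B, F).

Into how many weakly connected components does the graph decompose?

4

From A: component {A, C}.
From B: component {B, F}.
From D: component {D}.
From E: component {E}.
That's 4 components.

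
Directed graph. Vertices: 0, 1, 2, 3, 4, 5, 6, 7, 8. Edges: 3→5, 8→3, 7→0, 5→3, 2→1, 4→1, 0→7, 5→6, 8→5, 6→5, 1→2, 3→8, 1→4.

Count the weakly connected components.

3

From 0: component {0, 7}.
From 1: component {1, 2, 4}.
From 3: component {3, 5, 6, 8}.
That's 3 components.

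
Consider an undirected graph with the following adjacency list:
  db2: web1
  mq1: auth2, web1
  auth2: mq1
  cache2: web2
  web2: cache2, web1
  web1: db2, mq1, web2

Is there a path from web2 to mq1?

Yes

Explore from web2.
Distance 1: reach cache2, web1.
Distance 2: reach db2, mq1.
Found mq1.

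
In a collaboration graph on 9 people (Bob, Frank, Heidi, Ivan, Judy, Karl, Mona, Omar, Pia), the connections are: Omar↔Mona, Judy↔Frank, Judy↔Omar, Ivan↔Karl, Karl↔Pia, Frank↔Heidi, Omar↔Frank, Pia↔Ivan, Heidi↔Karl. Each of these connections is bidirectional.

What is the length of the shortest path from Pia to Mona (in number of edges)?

Distance 0: Pia.
Distance 1: Ivan, Karl.
Distance 2: Heidi.
Distance 3: Frank.
Distance 4: Judy, Omar.
Distance 5: Mona — contains Mona.

5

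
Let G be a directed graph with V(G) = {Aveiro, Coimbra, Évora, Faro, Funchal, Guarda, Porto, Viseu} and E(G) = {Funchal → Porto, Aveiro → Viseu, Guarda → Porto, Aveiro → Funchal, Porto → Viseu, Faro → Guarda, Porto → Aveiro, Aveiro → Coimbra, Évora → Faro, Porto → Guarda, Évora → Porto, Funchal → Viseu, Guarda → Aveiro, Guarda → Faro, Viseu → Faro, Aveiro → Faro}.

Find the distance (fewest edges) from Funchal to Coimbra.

Distance 0: Funchal.
Distance 1: Porto, Viseu.
Distance 2: Aveiro, Faro, Guarda.
Distance 3: Coimbra — contains Coimbra.

3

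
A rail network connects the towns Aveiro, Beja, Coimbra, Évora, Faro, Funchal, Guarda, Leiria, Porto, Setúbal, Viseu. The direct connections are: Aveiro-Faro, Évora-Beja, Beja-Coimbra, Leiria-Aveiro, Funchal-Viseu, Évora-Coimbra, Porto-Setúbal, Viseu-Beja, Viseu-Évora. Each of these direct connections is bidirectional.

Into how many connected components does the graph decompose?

From Aveiro: component {Aveiro, Faro, Leiria}.
From Beja: component {Beja, Coimbra, Évora, Funchal, Viseu}.
From Guarda: component {Guarda}.
From Porto: component {Porto, Setúbal}.
That's 4 components.

4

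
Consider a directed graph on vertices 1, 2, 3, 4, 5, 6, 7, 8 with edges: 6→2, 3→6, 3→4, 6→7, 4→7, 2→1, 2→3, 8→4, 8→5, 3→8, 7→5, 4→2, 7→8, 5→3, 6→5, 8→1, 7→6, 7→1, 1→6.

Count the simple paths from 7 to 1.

14

7→1
7→5→3→4→2→1
7→5→3→6→2→1
7→5→3→8→1
7→5→3→8→4→2→1
7→6→2→1
7→6→2→3→8→1
7→6→5→3→4→2→1
7→6→5→3→8→1
7→6→5→3→8→4→2→1
7→8→1
7→8→4→2→1
7→8→5→3→4→2→1
7→8→5→3→6→2→1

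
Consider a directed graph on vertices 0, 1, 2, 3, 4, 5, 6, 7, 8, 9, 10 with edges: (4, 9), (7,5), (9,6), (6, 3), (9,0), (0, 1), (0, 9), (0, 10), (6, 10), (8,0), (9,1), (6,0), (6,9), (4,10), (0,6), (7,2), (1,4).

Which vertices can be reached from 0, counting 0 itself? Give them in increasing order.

0, 1, 3, 4, 6, 9, 10

Start at 0.
Its neighbours: 1, 6, 9, 10.
Then their neighbours: 3, 4.
Nothing further is reachable.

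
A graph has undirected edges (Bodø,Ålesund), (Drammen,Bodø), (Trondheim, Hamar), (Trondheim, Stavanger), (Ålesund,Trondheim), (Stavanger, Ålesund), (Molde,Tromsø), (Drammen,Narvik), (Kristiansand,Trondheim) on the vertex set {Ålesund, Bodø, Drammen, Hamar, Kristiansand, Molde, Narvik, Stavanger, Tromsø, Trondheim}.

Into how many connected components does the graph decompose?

2

From Ålesund: component {Ålesund, Bodø, Drammen, Hamar, Kristiansand, Narvik, Stavanger, Trondheim}.
From Molde: component {Molde, Tromsø}.
That's 2 components.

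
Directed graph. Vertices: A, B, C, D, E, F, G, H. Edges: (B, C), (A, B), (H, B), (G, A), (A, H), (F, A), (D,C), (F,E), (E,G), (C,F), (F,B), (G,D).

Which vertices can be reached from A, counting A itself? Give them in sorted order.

Start at A.
Its neighbours: B, H.
Then their neighbours: C.
Then next layer: F.
Then next layer: E.
Then next layer: G.
Then next layer: D.
Every vertex is now reached.

A, B, C, D, E, F, G, H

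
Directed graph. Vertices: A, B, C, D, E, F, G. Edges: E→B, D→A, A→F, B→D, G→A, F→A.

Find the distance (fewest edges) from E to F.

Distance 0: E.
Distance 1: B.
Distance 2: D.
Distance 3: A.
Distance 4: F — contains F.

4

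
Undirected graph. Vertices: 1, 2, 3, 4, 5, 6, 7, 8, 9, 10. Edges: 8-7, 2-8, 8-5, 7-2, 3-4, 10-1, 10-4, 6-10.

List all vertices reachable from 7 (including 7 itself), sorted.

2, 5, 7, 8

Start at 7.
Its neighbours: 2, 8.
Then their neighbours: 5.
Nothing further is reachable.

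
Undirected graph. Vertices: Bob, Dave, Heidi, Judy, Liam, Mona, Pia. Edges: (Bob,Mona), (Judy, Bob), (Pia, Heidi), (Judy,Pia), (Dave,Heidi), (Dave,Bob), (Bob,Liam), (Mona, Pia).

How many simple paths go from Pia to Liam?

Pia–Heidi–Dave–Bob–Liam
Pia–Judy–Bob–Liam
Pia–Mona–Bob–Liam

3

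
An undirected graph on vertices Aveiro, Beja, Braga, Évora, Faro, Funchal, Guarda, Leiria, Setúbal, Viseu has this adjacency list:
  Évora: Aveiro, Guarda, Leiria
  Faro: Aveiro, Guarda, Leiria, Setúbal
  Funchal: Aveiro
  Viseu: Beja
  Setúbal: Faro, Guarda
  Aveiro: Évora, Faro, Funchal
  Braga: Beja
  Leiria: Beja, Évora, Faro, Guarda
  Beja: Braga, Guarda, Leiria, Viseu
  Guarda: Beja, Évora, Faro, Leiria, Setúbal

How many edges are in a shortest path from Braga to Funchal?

5

Distance 0: Braga.
Distance 1: Beja.
Distance 2: Guarda, Leiria, Viseu.
Distance 3: Évora, Faro, Setúbal.
Distance 4: Aveiro.
Distance 5: Funchal — contains Funchal.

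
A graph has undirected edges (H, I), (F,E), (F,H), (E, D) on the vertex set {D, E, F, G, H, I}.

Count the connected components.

From D: component {D, E, F, H, I}.
From G: component {G}.
That's 2 components.

2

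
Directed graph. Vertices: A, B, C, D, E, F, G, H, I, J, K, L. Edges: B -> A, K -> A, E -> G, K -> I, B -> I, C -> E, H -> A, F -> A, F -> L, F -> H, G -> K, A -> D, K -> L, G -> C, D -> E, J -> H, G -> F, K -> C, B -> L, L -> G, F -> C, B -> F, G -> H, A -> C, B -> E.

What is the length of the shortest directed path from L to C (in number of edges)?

Distance 0: L.
Distance 1: G.
Distance 2: C, F, H, K — contains C.

2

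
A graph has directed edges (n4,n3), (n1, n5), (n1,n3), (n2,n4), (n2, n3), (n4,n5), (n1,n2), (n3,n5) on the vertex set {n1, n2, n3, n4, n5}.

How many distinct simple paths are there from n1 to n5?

5

n1→n2→n3→n5
n1→n2→n4→n3→n5
n1→n2→n4→n5
n1→n3→n5
n1→n5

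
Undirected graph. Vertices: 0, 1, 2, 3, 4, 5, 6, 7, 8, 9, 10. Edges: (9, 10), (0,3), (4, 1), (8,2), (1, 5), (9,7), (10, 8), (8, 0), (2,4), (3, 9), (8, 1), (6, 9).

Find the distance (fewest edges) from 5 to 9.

Distance 0: 5.
Distance 1: 1.
Distance 2: 4, 8.
Distance 3: 0, 2, 10.
Distance 4: 3, 9 — contains 9.

4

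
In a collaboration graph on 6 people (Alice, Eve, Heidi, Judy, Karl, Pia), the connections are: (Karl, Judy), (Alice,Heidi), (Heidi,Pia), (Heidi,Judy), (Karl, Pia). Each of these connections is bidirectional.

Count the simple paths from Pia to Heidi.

Pia–Heidi
Pia–Karl–Judy–Heidi

2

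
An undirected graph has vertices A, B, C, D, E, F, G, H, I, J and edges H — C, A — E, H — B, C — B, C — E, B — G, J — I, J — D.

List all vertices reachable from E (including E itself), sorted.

Start at E.
Its neighbours: A, C.
Then their neighbours: B, H.
Then next layer: G.
Nothing further is reachable.

A, B, C, E, G, H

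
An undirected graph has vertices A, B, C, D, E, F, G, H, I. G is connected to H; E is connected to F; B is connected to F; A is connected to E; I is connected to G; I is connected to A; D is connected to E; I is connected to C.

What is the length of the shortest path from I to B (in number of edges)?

4

Distance 0: I.
Distance 1: A, C, G.
Distance 2: E, H.
Distance 3: D, F.
Distance 4: B — contains B.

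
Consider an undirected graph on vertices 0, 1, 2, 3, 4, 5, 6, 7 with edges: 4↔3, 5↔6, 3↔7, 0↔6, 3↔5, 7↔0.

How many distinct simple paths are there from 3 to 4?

1

3–4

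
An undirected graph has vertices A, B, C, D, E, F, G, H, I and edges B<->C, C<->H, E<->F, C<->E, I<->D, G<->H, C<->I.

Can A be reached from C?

No

Explore from C.
Distance 1: reach B, E, H, I.
Distance 2: reach D, F, G.
The search is exhausted without reaching A; it lies in a different component.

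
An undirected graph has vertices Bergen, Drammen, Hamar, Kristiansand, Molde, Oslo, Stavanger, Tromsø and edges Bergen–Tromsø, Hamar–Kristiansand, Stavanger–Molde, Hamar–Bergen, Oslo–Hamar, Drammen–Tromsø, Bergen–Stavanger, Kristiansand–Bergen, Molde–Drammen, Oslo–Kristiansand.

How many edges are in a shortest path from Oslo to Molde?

4

Distance 0: Oslo.
Distance 1: Hamar, Kristiansand.
Distance 2: Bergen.
Distance 3: Stavanger, Tromsø.
Distance 4: Drammen, Molde — contains Molde.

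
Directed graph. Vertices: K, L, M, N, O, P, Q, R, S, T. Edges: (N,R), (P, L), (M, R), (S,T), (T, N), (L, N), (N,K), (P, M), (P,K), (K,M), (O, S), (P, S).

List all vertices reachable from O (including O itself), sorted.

K, M, N, O, R, S, T

Start at O.
Its neighbours: S.
Then their neighbours: T.
Then next layer: N.
Then next layer: K, R.
Then next layer: M.
Nothing further is reachable.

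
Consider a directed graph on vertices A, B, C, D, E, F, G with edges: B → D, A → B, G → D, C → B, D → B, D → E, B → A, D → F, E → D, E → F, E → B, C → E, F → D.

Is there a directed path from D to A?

Explore from D.
Distance 1: reach B, E, F.
Distance 2: reach A.
Found A.

Yes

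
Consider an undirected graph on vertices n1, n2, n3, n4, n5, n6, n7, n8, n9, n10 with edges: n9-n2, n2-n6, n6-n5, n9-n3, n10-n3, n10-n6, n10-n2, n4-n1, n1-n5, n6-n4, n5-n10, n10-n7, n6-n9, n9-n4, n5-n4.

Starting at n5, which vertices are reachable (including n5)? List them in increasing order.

Start at n5.
Its neighbours: n1, n4, n6, n10.
Then their neighbours: n2, n3, n7, n9.
Nothing further is reachable.

n1, n2, n3, n4, n5, n6, n7, n9, n10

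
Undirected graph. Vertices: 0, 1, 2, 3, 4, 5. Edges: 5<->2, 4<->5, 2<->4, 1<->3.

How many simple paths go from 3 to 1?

3–1

1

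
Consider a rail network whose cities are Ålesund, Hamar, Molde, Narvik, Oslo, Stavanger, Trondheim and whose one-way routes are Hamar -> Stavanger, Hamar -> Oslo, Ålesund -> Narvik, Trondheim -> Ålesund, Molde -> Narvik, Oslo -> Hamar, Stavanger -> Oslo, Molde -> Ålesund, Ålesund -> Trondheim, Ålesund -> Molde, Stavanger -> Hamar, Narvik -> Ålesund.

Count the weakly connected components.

From Ålesund: component {Ålesund, Molde, Narvik, Trondheim}.
From Hamar: component {Hamar, Oslo, Stavanger}.
That's 2 components.

2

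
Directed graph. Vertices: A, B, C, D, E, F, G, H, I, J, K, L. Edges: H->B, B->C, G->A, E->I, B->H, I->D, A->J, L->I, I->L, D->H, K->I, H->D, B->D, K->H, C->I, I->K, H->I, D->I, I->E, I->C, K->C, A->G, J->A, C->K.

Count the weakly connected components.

From A: component {A, G, J}.
From B: component {B, C, D, E, H, I, K, L}.
From F: component {F}.
That's 3 components.

3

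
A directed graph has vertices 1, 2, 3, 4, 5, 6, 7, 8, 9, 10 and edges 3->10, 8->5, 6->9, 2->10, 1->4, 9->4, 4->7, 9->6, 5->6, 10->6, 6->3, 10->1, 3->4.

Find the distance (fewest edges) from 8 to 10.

4

Distance 0: 8.
Distance 1: 5.
Distance 2: 6.
Distance 3: 3, 9.
Distance 4: 4, 10 — contains 10.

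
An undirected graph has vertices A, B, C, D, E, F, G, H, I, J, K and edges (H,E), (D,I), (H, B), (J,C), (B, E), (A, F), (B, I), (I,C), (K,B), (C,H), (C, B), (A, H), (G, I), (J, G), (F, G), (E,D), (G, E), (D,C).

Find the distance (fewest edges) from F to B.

3

Distance 0: F.
Distance 1: A, G.
Distance 2: E, H, I, J.
Distance 3: B, C, D — contains B.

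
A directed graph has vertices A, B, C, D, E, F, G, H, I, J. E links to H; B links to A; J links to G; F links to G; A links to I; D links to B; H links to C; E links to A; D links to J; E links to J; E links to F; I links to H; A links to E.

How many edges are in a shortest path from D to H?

4

Distance 0: D.
Distance 1: B, J.
Distance 2: A, G.
Distance 3: E, I.
Distance 4: F, H — contains H.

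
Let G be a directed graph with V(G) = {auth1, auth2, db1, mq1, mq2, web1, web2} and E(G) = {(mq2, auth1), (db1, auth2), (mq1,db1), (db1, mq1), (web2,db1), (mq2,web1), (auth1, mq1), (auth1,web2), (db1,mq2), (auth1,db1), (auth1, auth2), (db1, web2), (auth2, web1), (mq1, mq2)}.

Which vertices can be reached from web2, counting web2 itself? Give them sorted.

auth1, auth2, db1, mq1, mq2, web1, web2

Start at web2.
Its neighbours: db1.
Then their neighbours: auth2, mq1, mq2.
Then next layer: auth1, web1.
Every vertex is now reached.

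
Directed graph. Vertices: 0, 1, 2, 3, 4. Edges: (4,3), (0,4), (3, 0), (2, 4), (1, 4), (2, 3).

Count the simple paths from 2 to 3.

2→3
2→4→3

2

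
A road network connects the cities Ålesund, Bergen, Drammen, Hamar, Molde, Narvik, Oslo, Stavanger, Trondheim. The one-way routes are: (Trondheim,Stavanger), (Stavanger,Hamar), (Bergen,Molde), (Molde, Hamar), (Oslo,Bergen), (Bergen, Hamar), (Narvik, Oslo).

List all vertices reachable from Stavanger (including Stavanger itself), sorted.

Start at Stavanger.
Its neighbours: Hamar.
Nothing further is reachable.

Hamar, Stavanger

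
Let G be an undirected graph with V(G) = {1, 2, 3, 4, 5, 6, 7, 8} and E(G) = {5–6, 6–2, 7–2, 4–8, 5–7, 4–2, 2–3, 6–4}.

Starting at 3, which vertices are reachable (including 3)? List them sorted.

Start at 3.
Its neighbours: 2.
Then their neighbours: 4, 6, 7.
Then next layer: 5, 8.
Nothing further is reachable.

2, 3, 4, 5, 6, 7, 8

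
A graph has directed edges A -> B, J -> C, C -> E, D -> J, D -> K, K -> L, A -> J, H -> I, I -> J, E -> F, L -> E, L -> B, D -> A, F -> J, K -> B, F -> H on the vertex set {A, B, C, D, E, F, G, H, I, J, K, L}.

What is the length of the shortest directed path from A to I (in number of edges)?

Distance 0: A.
Distance 1: B, J.
Distance 2: C.
Distance 3: E.
Distance 4: F.
Distance 5: H.
Distance 6: I — contains I.

6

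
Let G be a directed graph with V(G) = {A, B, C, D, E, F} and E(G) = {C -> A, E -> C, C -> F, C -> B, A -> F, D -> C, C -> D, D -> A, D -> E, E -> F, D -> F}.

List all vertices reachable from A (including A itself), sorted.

A, F

Start at A.
Its neighbours: F.
Nothing further is reachable.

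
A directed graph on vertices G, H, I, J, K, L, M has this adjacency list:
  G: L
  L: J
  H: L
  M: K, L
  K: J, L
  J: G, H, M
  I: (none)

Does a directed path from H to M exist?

Explore from H.
Distance 1: reach L.
Distance 2: reach J.
Distance 3: reach G, M.
Found M.

Yes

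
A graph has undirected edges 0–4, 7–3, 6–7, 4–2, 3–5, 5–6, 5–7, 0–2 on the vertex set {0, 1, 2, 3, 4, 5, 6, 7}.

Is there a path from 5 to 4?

No

Explore from 5.
Distance 1: reach 3, 6, 7.
The search is exhausted without reaching 4; it lies in a different component.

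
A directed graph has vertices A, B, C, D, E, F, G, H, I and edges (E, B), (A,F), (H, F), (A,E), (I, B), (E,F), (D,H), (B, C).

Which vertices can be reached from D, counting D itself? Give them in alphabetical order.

Start at D.
Its neighbours: H.
Then their neighbours: F.
Nothing further is reachable.

D, F, H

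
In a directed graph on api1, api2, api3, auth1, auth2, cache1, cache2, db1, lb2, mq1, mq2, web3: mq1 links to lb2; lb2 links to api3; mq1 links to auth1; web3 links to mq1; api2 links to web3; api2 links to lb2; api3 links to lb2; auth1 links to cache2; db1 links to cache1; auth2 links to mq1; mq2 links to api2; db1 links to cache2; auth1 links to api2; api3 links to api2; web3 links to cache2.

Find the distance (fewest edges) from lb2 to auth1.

Distance 0: lb2.
Distance 1: api3.
Distance 2: api2.
Distance 3: web3.
Distance 4: cache2, mq1.
Distance 5: auth1 — contains auth1.

5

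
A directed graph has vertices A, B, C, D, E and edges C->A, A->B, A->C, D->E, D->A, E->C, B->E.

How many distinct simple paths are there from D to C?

3

D→A→B→E→C
D→A→C
D→E→C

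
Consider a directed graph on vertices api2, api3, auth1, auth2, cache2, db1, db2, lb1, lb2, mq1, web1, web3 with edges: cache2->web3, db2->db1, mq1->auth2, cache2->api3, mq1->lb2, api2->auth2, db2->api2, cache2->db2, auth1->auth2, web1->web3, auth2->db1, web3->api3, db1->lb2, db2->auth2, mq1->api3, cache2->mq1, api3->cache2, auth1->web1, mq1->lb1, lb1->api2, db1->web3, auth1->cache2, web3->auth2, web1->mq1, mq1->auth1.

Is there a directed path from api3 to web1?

Explore from api3.
Distance 1: reach cache2.
Distance 2: reach db2, mq1, web3.
Distance 3: reach api2, auth1, auth2, db1, lb1, lb2.
Distance 4: reach web1.
Found web1.

Yes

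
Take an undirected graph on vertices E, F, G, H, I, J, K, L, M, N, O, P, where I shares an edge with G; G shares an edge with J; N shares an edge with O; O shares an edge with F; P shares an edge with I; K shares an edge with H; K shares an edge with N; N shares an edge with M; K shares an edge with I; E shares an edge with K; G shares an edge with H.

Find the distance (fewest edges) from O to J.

5

Distance 0: O.
Distance 1: F, N.
Distance 2: K, M.
Distance 3: E, H, I.
Distance 4: G, P.
Distance 5: J — contains J.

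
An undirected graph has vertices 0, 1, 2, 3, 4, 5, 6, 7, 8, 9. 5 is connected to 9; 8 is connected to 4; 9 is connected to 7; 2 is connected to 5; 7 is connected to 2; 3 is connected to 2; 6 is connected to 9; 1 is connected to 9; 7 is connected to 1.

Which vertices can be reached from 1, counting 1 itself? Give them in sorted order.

1, 2, 3, 5, 6, 7, 9

Start at 1.
Its neighbours: 7, 9.
Then their neighbours: 2, 5, 6.
Then next layer: 3.
Nothing further is reachable.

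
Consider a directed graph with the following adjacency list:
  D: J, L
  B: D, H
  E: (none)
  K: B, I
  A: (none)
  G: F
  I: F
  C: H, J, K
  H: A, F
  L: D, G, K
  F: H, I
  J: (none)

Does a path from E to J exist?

No

E has no outgoing edges, so nothing is reachable from it.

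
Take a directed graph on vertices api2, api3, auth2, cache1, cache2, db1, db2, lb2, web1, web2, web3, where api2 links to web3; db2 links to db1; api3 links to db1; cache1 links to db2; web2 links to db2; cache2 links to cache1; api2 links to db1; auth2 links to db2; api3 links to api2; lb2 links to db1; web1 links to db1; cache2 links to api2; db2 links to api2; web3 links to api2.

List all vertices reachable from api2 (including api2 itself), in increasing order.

Start at api2.
Its neighbours: db1, web3.
Nothing further is reachable.

api2, db1, web3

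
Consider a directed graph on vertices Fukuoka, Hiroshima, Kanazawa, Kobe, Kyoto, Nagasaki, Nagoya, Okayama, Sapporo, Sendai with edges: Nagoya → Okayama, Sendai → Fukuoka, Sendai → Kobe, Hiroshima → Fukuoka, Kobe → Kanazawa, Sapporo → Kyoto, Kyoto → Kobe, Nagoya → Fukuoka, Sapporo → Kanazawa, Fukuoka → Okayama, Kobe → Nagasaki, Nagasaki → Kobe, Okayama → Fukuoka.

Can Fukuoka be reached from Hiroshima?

Explore from Hiroshima.
Distance 1: reach Fukuoka.
Found Fukuoka.

Yes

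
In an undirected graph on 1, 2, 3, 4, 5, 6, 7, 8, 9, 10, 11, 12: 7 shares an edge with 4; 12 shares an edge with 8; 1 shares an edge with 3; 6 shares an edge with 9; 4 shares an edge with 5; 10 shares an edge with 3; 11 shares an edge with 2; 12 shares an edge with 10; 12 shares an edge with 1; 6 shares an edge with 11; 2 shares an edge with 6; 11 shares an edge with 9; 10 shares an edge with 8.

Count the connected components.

From 1: component {1, 3, 8, 10, 12}.
From 2: component {2, 6, 9, 11}.
From 4: component {4, 5, 7}.
That's 3 components.

3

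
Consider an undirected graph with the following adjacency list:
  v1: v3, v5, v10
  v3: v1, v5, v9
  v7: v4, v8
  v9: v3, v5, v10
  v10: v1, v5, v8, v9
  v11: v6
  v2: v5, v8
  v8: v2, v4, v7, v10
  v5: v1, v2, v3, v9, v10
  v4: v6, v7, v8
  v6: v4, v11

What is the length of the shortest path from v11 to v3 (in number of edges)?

6

Distance 0: v11.
Distance 1: v6.
Distance 2: v4.
Distance 3: v7, v8.
Distance 4: v2, v10.
Distance 5: v1, v5, v9.
Distance 6: v3 — contains v3.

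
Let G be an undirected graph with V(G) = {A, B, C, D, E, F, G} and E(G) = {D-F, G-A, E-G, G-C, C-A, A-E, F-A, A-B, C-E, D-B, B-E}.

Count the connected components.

1

From A: component {A, B, C, D, E, F, G}.
That's 1 component.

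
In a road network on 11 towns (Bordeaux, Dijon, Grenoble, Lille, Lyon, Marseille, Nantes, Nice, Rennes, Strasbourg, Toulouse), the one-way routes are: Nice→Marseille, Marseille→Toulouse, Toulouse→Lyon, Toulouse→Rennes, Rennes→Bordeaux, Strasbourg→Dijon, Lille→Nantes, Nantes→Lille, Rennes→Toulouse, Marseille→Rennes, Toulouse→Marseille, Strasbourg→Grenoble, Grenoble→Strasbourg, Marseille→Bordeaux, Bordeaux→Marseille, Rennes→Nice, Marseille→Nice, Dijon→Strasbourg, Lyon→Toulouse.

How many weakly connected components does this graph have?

3

From Bordeaux: component {Bordeaux, Lyon, Marseille, Nice, Rennes, Toulouse}.
From Dijon: component {Dijon, Grenoble, Strasbourg}.
From Lille: component {Lille, Nantes}.
That's 3 components.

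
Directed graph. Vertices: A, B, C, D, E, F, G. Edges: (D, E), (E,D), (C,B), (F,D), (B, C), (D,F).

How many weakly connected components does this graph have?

4

From A: component {A}.
From B: component {B, C}.
From D: component {D, E, F}.
From G: component {G}.
That's 4 components.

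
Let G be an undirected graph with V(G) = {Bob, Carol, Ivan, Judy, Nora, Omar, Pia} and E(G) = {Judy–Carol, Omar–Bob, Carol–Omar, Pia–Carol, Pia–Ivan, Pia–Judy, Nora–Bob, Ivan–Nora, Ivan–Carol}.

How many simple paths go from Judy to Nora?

Judy–Carol–Ivan–Nora
Judy–Carol–Omar–Bob–Nora
Judy–Carol–Pia–Ivan–Nora
Judy–Pia–Carol–Ivan–Nora
Judy–Pia–Carol–Omar–Bob–Nora
Judy–Pia–Ivan–Carol–Omar–Bob–Nora
Judy–Pia–Ivan–Nora

7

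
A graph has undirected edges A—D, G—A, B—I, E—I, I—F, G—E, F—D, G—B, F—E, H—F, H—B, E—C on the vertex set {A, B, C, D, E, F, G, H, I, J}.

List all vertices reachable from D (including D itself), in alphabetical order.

Start at D.
Its neighbours: A, F.
Then their neighbours: E, G, H, I.
Then next layer: B, C.
Nothing further is reachable.

A, B, C, D, E, F, G, H, I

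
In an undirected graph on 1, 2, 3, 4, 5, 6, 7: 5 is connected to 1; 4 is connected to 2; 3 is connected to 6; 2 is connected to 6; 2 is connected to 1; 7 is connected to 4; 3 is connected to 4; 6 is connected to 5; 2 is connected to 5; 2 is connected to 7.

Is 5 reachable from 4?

Explore from 4.
Distance 1: reach 2, 3, 7.
Distance 2: reach 1, 5, 6.
Found 5.

Yes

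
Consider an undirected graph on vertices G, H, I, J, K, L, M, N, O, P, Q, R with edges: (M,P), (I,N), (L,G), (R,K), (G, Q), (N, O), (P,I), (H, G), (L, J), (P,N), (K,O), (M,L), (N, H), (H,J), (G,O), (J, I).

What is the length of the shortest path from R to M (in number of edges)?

Distance 0: R.
Distance 1: K.
Distance 2: O.
Distance 3: G, N.
Distance 4: H, I, L, P, Q.
Distance 5: J, M — contains M.

5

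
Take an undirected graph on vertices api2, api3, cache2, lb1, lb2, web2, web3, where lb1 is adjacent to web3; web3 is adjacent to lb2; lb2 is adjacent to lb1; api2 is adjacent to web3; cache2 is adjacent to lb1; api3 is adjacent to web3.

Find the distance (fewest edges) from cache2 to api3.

3

Distance 0: cache2.
Distance 1: lb1.
Distance 2: lb2, web3.
Distance 3: api2, api3 — contains api3.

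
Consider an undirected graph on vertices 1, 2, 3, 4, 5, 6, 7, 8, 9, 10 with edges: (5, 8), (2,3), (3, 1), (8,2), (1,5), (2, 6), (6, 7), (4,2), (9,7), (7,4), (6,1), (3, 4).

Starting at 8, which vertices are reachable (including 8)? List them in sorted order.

Start at 8.
Its neighbours: 2, 5.
Then their neighbours: 1, 3, 4, 6.
Then next layer: 7.
Then next layer: 9.
Nothing further is reachable.

1, 2, 3, 4, 5, 6, 7, 8, 9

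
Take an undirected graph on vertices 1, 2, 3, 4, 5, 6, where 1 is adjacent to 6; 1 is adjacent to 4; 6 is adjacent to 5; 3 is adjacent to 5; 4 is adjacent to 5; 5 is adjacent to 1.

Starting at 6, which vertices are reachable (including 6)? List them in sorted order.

1, 3, 4, 5, 6

Start at 6.
Its neighbours: 1, 5.
Then their neighbours: 3, 4.
Nothing further is reachable.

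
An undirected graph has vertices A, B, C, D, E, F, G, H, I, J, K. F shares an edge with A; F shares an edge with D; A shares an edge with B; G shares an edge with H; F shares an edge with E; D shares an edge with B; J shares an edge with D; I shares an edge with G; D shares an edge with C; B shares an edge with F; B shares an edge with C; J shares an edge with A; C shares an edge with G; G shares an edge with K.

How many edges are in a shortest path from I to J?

Distance 0: I.
Distance 1: G.
Distance 2: C, H, K.
Distance 3: B, D.
Distance 4: A, F, J — contains J.

4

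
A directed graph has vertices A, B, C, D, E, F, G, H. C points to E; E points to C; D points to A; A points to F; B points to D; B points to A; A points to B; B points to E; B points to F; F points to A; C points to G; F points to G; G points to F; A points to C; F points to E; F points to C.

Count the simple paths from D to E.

7

D→A→B→E
D→A→B→F→C→E
D→A→B→F→E
D→A→C→E
D→A→C→G→F→E
D→A→F→C→E
D→A→F→E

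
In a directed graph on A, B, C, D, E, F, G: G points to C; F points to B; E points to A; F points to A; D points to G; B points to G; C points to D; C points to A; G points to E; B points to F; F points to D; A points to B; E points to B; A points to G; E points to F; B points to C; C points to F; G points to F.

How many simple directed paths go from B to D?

10

B→C→A→G→E→F→D
B→C→A→G→F→D
B→C→D
B→C→F→D
B→F→A→G→C→D
B→F→D
B→G→C→D
B→G→C→F→D
B→G→E→F→D
B→G→F→D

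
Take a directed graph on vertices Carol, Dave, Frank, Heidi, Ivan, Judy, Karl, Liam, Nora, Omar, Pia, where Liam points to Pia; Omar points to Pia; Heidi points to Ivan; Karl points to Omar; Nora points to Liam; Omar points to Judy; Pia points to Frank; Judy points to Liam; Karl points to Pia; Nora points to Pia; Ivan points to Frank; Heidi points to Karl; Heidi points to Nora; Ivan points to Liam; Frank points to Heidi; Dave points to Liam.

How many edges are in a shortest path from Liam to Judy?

6

Distance 0: Liam.
Distance 1: Pia.
Distance 2: Frank.
Distance 3: Heidi.
Distance 4: Ivan, Karl, Nora.
Distance 5: Omar.
Distance 6: Judy — contains Judy.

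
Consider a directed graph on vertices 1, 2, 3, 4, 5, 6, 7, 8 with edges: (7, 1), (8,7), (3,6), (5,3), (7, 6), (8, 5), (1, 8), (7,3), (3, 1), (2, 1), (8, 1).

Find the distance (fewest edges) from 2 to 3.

4

Distance 0: 2.
Distance 1: 1.
Distance 2: 8.
Distance 3: 5, 7.
Distance 4: 3, 6 — contains 3.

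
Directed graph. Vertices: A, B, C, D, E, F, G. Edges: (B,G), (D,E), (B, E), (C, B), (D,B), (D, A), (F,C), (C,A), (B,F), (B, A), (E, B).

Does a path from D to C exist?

Explore from D.
Distance 1: reach A, B, E.
Distance 2: reach F, G.
Distance 3: reach C.
Found C.

Yes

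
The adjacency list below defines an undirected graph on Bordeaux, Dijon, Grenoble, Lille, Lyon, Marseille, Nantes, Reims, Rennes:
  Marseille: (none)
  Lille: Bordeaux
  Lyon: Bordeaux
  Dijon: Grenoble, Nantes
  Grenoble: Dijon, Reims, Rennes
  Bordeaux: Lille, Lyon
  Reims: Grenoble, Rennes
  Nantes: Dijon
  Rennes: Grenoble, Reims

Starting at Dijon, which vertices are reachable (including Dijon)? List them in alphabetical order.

Dijon, Grenoble, Nantes, Reims, Rennes

Start at Dijon.
Its neighbours: Grenoble, Nantes.
Then their neighbours: Reims, Rennes.
Nothing further is reachable.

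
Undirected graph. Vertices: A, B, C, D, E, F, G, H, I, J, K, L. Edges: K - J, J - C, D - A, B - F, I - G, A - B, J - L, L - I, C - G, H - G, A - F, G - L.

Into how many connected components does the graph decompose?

From A: component {A, B, D, F}.
From C: component {C, G, H, I, J, K, L}.
From E: component {E}.
That's 3 components.

3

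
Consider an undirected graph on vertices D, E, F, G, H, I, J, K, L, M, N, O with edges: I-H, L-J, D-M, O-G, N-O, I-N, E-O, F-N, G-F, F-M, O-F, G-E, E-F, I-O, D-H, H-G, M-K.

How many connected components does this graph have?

From D: component {D, E, F, G, H, I, K, M, N, O}.
From J: component {J, L}.
That's 2 components.

2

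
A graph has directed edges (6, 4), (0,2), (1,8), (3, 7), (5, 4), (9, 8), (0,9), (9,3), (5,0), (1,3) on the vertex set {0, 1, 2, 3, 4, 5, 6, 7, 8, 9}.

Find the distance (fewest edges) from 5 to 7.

4

Distance 0: 5.
Distance 1: 0, 4.
Distance 2: 2, 9.
Distance 3: 3, 8.
Distance 4: 7 — contains 7.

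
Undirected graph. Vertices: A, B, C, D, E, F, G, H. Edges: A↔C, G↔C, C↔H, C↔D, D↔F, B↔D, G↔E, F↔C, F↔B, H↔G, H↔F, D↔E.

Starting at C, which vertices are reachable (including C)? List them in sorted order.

Start at C.
Its neighbours: A, D, F, G, H.
Then their neighbours: B, E.
Every vertex is now reached.

A, B, C, D, E, F, G, H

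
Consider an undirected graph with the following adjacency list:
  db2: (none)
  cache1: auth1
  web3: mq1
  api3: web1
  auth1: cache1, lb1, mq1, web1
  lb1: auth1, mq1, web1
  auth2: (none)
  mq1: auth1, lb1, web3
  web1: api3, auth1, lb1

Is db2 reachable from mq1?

No

Explore from mq1.
Distance 1: reach auth1, lb1, web3.
Distance 2: reach cache1, web1.
Distance 3: reach api3.
The search is exhausted without reaching db2; it lies in a different component.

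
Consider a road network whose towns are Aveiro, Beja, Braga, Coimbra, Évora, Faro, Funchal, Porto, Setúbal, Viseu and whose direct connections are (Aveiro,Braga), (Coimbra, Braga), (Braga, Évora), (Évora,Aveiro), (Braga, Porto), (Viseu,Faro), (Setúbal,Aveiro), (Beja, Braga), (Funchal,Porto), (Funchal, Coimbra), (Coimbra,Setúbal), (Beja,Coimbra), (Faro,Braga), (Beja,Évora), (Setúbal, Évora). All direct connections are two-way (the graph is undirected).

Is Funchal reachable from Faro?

Explore from Faro.
Distance 1: reach Braga, Viseu.
Distance 2: reach Aveiro, Beja, Coimbra, Évora, Porto.
Distance 3: reach Funchal, Setúbal.
Found Funchal.

Yes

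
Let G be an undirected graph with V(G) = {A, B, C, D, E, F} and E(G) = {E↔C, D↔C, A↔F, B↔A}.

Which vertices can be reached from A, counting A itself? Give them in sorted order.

Start at A.
Its neighbours: B, F.
Nothing further is reachable.

A, B, F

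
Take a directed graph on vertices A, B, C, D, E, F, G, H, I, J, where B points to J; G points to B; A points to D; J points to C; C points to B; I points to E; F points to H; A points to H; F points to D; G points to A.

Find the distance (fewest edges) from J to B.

2

Distance 0: J.
Distance 1: C.
Distance 2: B — contains B.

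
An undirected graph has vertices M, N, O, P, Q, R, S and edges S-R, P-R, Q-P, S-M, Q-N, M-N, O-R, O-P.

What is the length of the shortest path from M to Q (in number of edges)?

Distance 0: M.
Distance 1: N, S.
Distance 2: Q, R — contains Q.

2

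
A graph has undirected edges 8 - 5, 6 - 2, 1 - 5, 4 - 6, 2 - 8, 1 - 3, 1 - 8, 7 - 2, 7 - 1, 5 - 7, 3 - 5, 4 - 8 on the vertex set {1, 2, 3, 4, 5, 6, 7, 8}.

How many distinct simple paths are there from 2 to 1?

2–6–4–8–1
2–6–4–8–5–1
2–6–4–8–5–3–1
2–6–4–8–5–7–1
2–7–1
2–7–5–1
2–7–5–3–1
2–7–5–8–1
2–8–1
2–8–5–1
2–8–5–3–1
2–8–5–7–1

12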